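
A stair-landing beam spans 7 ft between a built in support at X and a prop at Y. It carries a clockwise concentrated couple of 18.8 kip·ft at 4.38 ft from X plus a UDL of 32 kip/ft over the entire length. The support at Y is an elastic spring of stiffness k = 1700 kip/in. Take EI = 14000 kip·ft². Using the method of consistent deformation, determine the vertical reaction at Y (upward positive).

Choose R_Y as the redundant. The primary structure is the cantilever fixed at X.
Deflection at Y on the released cantilever, summing each load's contribution:
  clockwise couple 18.8 at a = 4.38: M₀a(2L − a)/(2EI) = 396.1/EI
  UDL 32: wL⁴/(8EI) = 9604/EI
  δ_0 = 10000/EI
Flexibility coefficient — unit upward force at Y: δ_{YY} = L³/(3EI) = 114.3/EI.
With EI = 14000 kip·ft²: δ_0 = 0.71429 ft and δ_{YY} = 0.008167 ft/kip.
Compatibility — the spring shortens by R_Y/k under the reaction it provides: δ_0 − R_Y·δ_{YY} = R_Y/k. With 1/k = 1/(1700×12) ft/kip = 0.000049 ft/kip, R_Y = δ_0 / (δ_{YY} + 1/k) = 0.71429 / (0.008167 + 0.000049) = 86.94 kip.

R_Y = 86.94 kip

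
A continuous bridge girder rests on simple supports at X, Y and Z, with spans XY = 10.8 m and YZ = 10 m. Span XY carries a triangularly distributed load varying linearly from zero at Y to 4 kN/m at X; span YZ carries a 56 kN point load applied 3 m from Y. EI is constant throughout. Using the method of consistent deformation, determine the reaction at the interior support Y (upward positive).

Insert a hinge at Y; M_Y is the redundant, and each span becomes simply supported.
End slopes at the hinge Y, treating each span as simply supported:
  span XY: triangular load, peak 4: 7w₀L³/(360EI) = 97.98/EI
  span YZ: point load 56 at a = 3: Pab(L + b)/(6LEI) = 333.2/EI
  relative rotation θ_0 = (97.98 + 333.2)/EI = 431.2/EI
A unit hogging moment at Y produces rotation L₁/(3EI) + L₂/(3EI) = 6.933/EI.
Compatibility: M_Y·(L₁+L₂)/(3EI) = θ_0, giving M_Y = 62.19 kN·m (hogging).
Span XY, ΣM about X with M_Y applied at Y: R_Y^{XY}·10.8 = 77.76 + 62.19, so R_Y^{XY} = 12.96 kN and R_X = 21.6 − 12.96 = 8.642 kN.
Span YZ, ΣM about Z: R_Y^{YZ}·10 = 392 + 62.19, so R_Y^{YZ} = 45.42 kN and R_Z = 56 − 45.42 = 10.58 kN.
R_Y = 12.96 + 45.42 = 58.38 kN.

R_Y = 58.38 kN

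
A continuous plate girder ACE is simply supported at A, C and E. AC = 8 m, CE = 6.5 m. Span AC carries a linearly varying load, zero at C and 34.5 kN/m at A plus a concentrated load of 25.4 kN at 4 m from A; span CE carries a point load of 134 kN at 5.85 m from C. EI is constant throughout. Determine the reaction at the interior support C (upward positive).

R_C = 103.2 kN

Take M_C as the redundant. Released structure: two simple spans AC and CE with a hinge at C.
Discontinuity in slope at C on the released structure — sum the simple-span end rotations:
  span AC: triangular load, peak 34.5: 7w₀L³/(360EI) = 343.5/EI
  span AC: point load 25.4 at a = 4: Pab(L + a)/(6LEI) = 101.6/EI
  span CE: point load 134 at a = 5.85: Pab(L + b)/(6LEI) = 93.41/EI
  relative rotation θ_0 = (445.1 + 93.41)/EI = 538.5/EI
A unit hogging moment at C produces rotation L₁/(3EI) + L₂/(3EI) = 4.833/EI.
Slope continuity at C: θ_0 = M_C·4.833/EI, so M_C = 538.5/4.833 = 111.4 kN·m (hogging).
Span AC, ΣM about A with M_C applied at C: R_C^{AC}·8 = 469.6 + 111.4, so R_C^{AC} = 72.63 kN and R_A = 163.4 − 72.63 = 90.77 kN.
Span CE, ΣM about E: R_C^{CE}·6.5 = 87.1 + 111.4, so R_C^{CE} = 30.54 kN and R_E = 134 − 30.54 = 103.5 kN.
R_C = 72.63 + 30.54 = 103.2 kN.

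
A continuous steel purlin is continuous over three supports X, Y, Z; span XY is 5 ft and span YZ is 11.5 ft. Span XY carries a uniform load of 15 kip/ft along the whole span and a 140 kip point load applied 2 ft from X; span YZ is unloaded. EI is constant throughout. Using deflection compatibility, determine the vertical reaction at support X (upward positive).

Release continuity at Y by inserting a hinge; the redundant is the internal moment M_Y. The primary structure is two simply-supported spans XY and YZ.
Rotations at Y on the released spans (each span's end-slope, ×1/EI):
  span XY: UDL 15: wL³/(24EI) = 78.12/EI
  span XY: point load 140 at a = 2: Pab(L + a)/(6LEI) = 196/EI
  relative rotation θ_0 = (274.1 + 0)/EI = 274.1/EI
A unit hogging moment at Y produces rotation L₁/(3EI) + L₂/(3EI) = 5.5/EI.
Slope continuity at Y: θ_0 = M_Y·5.5/EI, so M_Y = 274.1/5.5 = 49.84 kip·ft (hogging).
Span XY, ΣM about X with M_Y applied at Y: R_Y^{XY}·5 = 467.5 + 49.84, so R_Y^{XY} = 103.5 kip and R_X = 215 − 103.5 = 111.5 kip.

R_X = 111.5 kip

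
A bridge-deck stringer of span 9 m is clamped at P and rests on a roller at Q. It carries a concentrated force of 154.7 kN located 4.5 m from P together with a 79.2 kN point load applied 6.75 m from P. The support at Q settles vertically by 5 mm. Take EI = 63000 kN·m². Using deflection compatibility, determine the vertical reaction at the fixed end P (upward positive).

Remove the prop at Q; the released (primary) structure is a cantilever built in at P.
Free-end deflection of the primary structure under the applied loading (downward +):
  point load 154.7 at a = 4.5: Pa²(3L − a)/(6EI) = 11748/EI
  point load 79.2 at a = 6.75: Pa²(3L − a)/(6EI) = 12179/EI
  δ_0 = 23926/EI
Flexibility coefficient — unit upward force at Q: δ_{QQ} = L³/(3EI) = 243/EI.
With EI = 63000 kN·m²: δ_0 = 0.37978 m and δ_{QQ} = 0.003857 m/kN.
Compatibility — the beam at Q must follow the support down by 0.005 m: δ_0 − R_Q·δ_{QQ} = 0.005, so R_Q = (0.37978 − 0.005)/0.003857 = 97.17 kN.
Vertical equilibrium: R_P = ΣP − R_Q = 233.9 − 97.17 = 136.7 kN.

R_P = 136.7 kN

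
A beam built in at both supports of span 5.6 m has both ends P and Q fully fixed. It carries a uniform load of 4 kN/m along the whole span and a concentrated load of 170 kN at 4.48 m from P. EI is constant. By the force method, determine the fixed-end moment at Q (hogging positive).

Release both end moments; the primary structure is a simply-supported span PQ with redundants M_P and M_Q.
Simple-span end rotations at P and Q under the given loads:
  at P: UDL 4: wL³/(24EI) = 29.27/EI
  at Q: UDL 4: wL³/(24EI) = 29.27/EI
  at P: point load 170 at a = 4.48: Pab(L + b)/(6LEI) = 170.6/EI
  at Q: point load 170 at a = 4.48: Pab(L + a)/(6LEI) = 255.9/EI
  θ_P0 = 199.9/EI,  θ_Q0 = 285.2/EI
Flexibility coefficients: a unit moment at one end gives L/(3EI) there and L/(6EI) at the far end, so f₁₁ = f₂₂ = 1.867/EI and f₁₂ = f₂₁ = 0.9333/EI.
Compatibility — zero rotation at each built-in end:
  1.867 M_P + 0.9333 M_Q = 199.9
  0.9333 M_P + 1.867 M_Q = 285.2
Solving the pair gives M_P = 40.92 kN·m and M_Q = 132.3 kN·m (hogging).

M_Q = 132.3 kN·m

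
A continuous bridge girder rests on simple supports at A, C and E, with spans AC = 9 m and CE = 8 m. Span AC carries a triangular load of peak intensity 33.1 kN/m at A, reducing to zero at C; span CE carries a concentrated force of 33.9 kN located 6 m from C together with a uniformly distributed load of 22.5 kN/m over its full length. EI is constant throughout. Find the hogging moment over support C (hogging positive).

Release continuity at C by inserting a hinge; the redundant is the internal moment M_C. The primary structure is two simply-supported spans AC and CE.
Rotations at C on the released spans (each span's end-slope, ×1/EI):
  span AC: triangular load, peak 33.1: 7w₀L³/(360EI) = 469.2/EI
  span CE: point load 33.9 at a = 6: Pab(L + b)/(6LEI) = 84.75/EI
  span CE: UDL 22.5: wL³/(24EI) = 480/EI
  relative rotation θ_0 = (469.2 + 564.8)/EI = 1034/EI
A unit hogging moment at C produces rotation L₁/(3EI) + L₂/(3EI) = 5.667/EI.
Slope continuity at C: θ_0 = M_C·5.667/EI, so M_C = 1034/5.667 = 182.5 kN·m (hogging).

M_C = 182.5 kN·m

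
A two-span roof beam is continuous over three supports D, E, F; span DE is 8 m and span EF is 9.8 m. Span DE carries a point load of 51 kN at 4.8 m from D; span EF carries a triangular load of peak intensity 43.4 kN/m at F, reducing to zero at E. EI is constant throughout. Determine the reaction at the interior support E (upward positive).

Take M_E as the redundant. Released structure: two simple spans DE and EF with a hinge at E.
End slopes at the hinge E, treating each span as simply supported:
  span DE: point load 51 at a = 4.8: Pab(L + a)/(6LEI) = 208.9/EI
  span EF: triangular load, peak 43.4: 7w₀L³/(360EI) = 794.3/EI
  relative rotation θ_0 = (208.9 + 794.3)/EI = 1003/EI
A unit hogging moment at E produces rotation L₁/(3EI) + L₂/(3EI) = 5.933/EI.
Slope continuity at E: θ_0 = M_E·5.933/EI, so M_E = 1003/5.933 = 169.1 kN·m (hogging).
Span DE, ΣM about D with M_E applied at E: R_E^{DE}·8 = 244.8 + 169.1, so R_E^{DE} = 51.73 kN and R_D = 51 − 51.73 = -0.7339 kN.
Span EF, ΣM about F: R_E^{EF}·9.8 = 694.7 + 169.1, so R_E^{EF} = 88.14 kN and R_F = 212.7 − 88.14 = 124.5 kN.
R_E = 51.73 + 88.14 = 139.9 kN.

R_E = 139.9 kN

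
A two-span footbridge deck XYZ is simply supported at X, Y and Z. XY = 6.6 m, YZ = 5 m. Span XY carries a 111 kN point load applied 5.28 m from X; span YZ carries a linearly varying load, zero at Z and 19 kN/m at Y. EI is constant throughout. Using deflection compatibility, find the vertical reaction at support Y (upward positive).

R_Y = 146.4 kN

Release continuity at Y by inserting a hinge; the redundant is the internal moment M_Y. The primary structure is two simply-supported spans XY and YZ.
Discontinuity in slope at Y on the released structure — sum the simple-span end rotations:
  span XY: point load 111 at a = 5.28: Pab(L + a)/(6LEI) = 232.1/EI
  span YZ: triangular load, peak 19: w₀L³/(45EI) = 52.78/EI
  relative rotation θ_0 = (232.1 + 52.78)/EI = 284.9/EI
A unit hogging moment at Y produces rotation L₁/(3EI) + L₂/(3EI) = 3.867/EI.
Slope continuity at Y: θ_0 = M_Y·3.867/EI, so M_Y = 284.9/3.867 = 73.67 kN·m (hogging).
Span XY, ΣM about X with M_Y applied at Y: R_Y^{XY}·6.6 = 586.1 + 73.67, so R_Y^{XY} = 99.96 kN and R_X = 111 − 99.96 = 11.04 kN.
Span YZ, ΣM about Z: R_Y^{YZ}·5 = 158.3 + 73.67, so R_Y^{YZ} = 46.4 kN and R_Z = 47.5 − 46.4 = 1.099 kN.
R_Y = 99.96 + 46.4 = 146.4 kN.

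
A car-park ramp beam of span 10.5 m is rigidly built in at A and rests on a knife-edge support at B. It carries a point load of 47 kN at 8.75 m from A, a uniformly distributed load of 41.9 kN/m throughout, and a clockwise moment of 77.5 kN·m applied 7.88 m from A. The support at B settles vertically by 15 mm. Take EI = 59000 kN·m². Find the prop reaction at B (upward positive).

Remove the prop at B; the released (primary) structure is a cantilever built in at A.
Primary-structure tip deflection at B by superposition:
  point load 47 at a = 8.75: Pa²(3L − a)/(6EI) = 13644/EI
  UDL 41.9: wL⁴/(8EI) = 63662/EI
  clockwise couple 77.5 at a = 7.88: M₀a(2L − a)/(2EI) = 4006/EI
  δ_0 = 81312/EI
Flexibility coefficient — unit upward force at B: δ_{BB} = L³/(3EI) = 385.9/EI.
With EI = 59000 kN·m²: δ_0 = 1.3782 m and δ_{BB} = 0.00654 m/kN.
Compatibility — the beam at B must follow the support down by 0.015 m: δ_0 − R_B·δ_{BB} = 0.015, so R_B = (1.3782 − 0.015)/0.00654 = 208.4 kN.

R_B = 208.4 kN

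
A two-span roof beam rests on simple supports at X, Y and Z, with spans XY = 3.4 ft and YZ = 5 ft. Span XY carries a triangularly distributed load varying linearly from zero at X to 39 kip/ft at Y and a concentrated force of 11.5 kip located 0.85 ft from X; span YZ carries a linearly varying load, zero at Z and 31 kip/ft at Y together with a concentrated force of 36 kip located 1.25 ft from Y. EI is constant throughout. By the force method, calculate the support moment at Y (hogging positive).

Insert a hinge at Y; M_Y is the redundant, and each span becomes simply supported.
Discontinuity in slope at Y on the released structure — sum the simple-span end rotations:
  span XY: triangular load, peak 39: w₀L³/(45EI) = 34.06/EI
  span XY: point load 11.5 at a = 0.85: Pab(L + a)/(6LEI) = 5.193/EI
  span YZ: triangular load, peak 31: w₀L³/(45EI) = 86.11/EI
  span YZ: point load 36 at a = 1.25: Pab(L + b)/(6LEI) = 49.22/EI
  relative rotation θ_0 = (39.26 + 135.3)/EI = 174.6/EI
A unit hogging moment at Y produces rotation L₁/(3EI) + L₂/(3EI) = 2.8/EI.
Slope continuity at Y: θ_0 = M_Y·2.8/EI, so M_Y = 174.6/2.8 = 62.35 kip·ft (hogging).

M_Y = 62.35 kip·ft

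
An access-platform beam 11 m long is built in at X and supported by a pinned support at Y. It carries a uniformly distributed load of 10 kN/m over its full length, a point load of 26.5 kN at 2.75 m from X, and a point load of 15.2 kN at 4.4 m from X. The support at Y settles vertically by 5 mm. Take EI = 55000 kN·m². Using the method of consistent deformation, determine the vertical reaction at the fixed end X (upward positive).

Take the reaction at Y as the redundant and release it; the primary structure is a cantilever fixed at X.
Downward deflection at the released point Y due to the loads:
  UDL 10: wL⁴/(8EI) = 18301/EI
  point load 26.5 at a = 2.75: Pa²(3L − a)/(6EI) = 1010/EI
  point load 15.2 at a = 4.4: Pa²(3L − a)/(6EI) = 1403/EI
  δ_0 = 20714/EI
Flexibility coefficient — unit upward force at Y: δ_{YY} = L³/(3EI) = 443.7/EI.
With EI = 55000 kN·m²: δ_0 = 0.37662 m and δ_{YY} = 0.008067 m/kN.
Compatibility — the beam at Y must follow the support down by 0.005 m: δ_0 − R_Y·δ_{YY} = 0.005, so R_Y = (0.37662 − 0.005)/0.008067 = 46.07 kN.
Vertical equilibrium: R_X = ΣP − R_Y = 151.7 − 46.07 = 105.6 kN.

R_X = 105.6 kN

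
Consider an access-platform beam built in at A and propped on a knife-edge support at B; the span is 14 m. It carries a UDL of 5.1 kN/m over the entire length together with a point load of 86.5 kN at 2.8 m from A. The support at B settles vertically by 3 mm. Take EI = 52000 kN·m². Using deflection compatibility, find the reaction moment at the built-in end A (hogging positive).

Release the roller at B. Primary structure: cantilever fixed at A.
Deflection at B on the released cantilever, summing each load's contribution:
  UDL 5.1: wL⁴/(8EI) = 24490/EI
  point load 86.5 at a = 2.8: Pa²(3L − a)/(6EI) = 4431/EI
  δ_0 = 28921/EI
Flexibility coefficient — unit upward force at B: δ_{BB} = L³/(3EI) = 914.7/EI.
With EI = 52000 kN·m²: δ_0 = 0.55617 m and δ_{BB} = 0.01759 m/kN.
Compatibility — the beam at B must follow the support down by 0.003 m: δ_0 − R_B·δ_{BB} = 0.003, so R_B = (0.55617 − 0.003)/0.01759 = 31.45 kN.
Moment equilibrium about A: M_A = Σ(load moments about A) − R_B·L = 742 − 31.45×14 = 301.7 kN·m.

M_A = 301.7 kN·m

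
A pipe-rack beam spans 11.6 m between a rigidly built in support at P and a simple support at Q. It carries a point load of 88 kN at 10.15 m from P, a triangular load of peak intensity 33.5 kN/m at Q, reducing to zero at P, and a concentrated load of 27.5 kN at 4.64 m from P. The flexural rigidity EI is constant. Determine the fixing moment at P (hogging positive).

M_P = 387 kN·m

Release the roller at Q. Primary structure: cantilever fixed at P.
Deflection at Q on the released cantilever, summing each load's contribution:
  point load 88 at a = 10.15: Pa²(3L − a)/(6EI) = 37246/EI
  triangular load, peak 33.5 at the free end: 11w₀L⁴/(120EI) = 55602/EI
  point load 27.5 at a = 4.64: Pa²(3L − a)/(6EI) = 2976/EI
  δ_0 = 95824/EI
Flexibility coefficient — unit upward force at Q: δ_{QQ} = L³/(3EI) = 520.3/EI.
The prop prevents deflection at Q: R_Q = δ_0/δ_{QQ} = 95824/520.3 = 184.2 kN.
Moment equilibrium about P: M_P = Σ(load moments about P) − R_Q·L = 2523 − 184.2×11.6 = 387 kN·m.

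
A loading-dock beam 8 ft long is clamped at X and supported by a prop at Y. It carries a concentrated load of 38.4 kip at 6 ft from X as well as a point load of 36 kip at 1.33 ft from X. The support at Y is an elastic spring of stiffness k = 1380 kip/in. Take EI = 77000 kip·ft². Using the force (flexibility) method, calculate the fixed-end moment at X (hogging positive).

M_X = 78.06 kip·ft

Choose R_Y as the redundant. The primary structure is the cantilever fixed at X.
Deflection at Y on the released cantilever, summing each load's contribution:
  point load 38.4 at a = 6: Pa²(3L − a)/(6EI) = 4147/EI
  point load 36 at a = 1.33: Pa²(3L − a)/(6EI) = 240.6/EI
  δ_0 = 4388/EI
Tip deflection under a unit load at Y: L³/(3EI) = 170.7/EI.
With EI = 77000 kip·ft²: δ_0 = 0.056984 ft and δ_{YY} = 0.002216 ft/kip.
Compatibility — the spring shortens by R_Y/k under the reaction it provides: δ_0 − R_Y·δ_{YY} = R_Y/k. With 1/k = 1/(1380×12) ft/kip = 0.00006 ft/kip, R_Y = δ_0 / (δ_{YY} + 1/k) = 0.056984 / (0.002216 + 0.00006) = 25.03 kip.
Moment equilibrium about X: M_X = Σ(load moments about X) − R_Y·L = 278.3 − 25.03×8 = 78.06 kip·ft.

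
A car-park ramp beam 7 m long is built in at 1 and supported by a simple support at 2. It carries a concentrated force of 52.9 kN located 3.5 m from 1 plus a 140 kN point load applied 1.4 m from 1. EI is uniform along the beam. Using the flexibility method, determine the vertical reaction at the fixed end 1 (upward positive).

R_1 = 168.5 kN

Remove the prop at 2; the released (primary) structure is a cantilever built in at 1.
Downward deflection at the released point 2 due to the loads:
  point load 52.9 at a = 3.5: Pa²(3L − a)/(6EI) = 1890/EI
  point load 140 at a = 1.4: Pa²(3L − a)/(6EI) = 896.4/EI
  δ_0 = 2786/EI
Flexibility coefficient — unit upward force at 2: δ_{22} = L³/(3EI) = 114.3/EI.
The prop prevents deflection at 2: R_2 = δ_0/δ_{22} = 2786/114.3 = 24.37 kN.
Vertical equilibrium: R_1 = ΣP − R_2 = 192.9 − 24.37 = 168.5 kN.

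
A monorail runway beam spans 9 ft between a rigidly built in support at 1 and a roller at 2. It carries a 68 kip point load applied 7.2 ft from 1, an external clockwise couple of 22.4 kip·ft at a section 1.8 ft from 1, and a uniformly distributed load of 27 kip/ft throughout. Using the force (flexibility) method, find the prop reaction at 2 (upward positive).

R_2 = 140.3 kip

Remove the prop at 2; the released (primary) structure is a cantilever built in at 1.
Downward deflection at the released point 2 due to the loads:
  point load 68 at a = 7.2: Pa²(3L − a)/(6EI) = 11633/EI
  clockwise couple 22.4 at a = 1.8: M₀a(2L − a)/(2EI) = 326.6/EI
  UDL 27: wL⁴/(8EI) = 22143/EI
  δ_0 = 34103/EI
Flexibility coefficient — unit upward force at 2: δ_{22} = L³/(3EI) = 243/EI.
Compatibility at 2: δ_0 − R_2·δ_{22} = 0, so R_2 = 34103/243 = 140.3 kip.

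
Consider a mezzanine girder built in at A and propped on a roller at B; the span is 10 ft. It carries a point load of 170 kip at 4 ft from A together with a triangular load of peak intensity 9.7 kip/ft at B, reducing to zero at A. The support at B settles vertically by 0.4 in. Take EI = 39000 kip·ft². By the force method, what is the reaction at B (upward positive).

Remove the prop at B; the released (primary) structure is a cantilever built in at A.
Deflection at B on the released cantilever, summing each load's contribution:
  point load 170 at a = 4: Pa²(3L − a)/(6EI) = 11787/EI
  triangular load, peak 9.7 at the free end: 11w₀L⁴/(120EI) = 8892/EI
  δ_0 = 20678/EI
Tip deflection under a unit load at B: L³/(3EI) = 333.3/EI.
With EI = 39000 kip·ft²: δ_0 = 0.53021 ft and δ_{BB} = 0.008547 ft/kip.
Compatibility — the beam at B must follow the support down by 0.03333 ft: δ_0 − R_B·δ_{BB} = 0.03333, so R_B = (0.53021 − 0.03333)/0.008547 = 58.13 kip.

R_B = 58.13 kip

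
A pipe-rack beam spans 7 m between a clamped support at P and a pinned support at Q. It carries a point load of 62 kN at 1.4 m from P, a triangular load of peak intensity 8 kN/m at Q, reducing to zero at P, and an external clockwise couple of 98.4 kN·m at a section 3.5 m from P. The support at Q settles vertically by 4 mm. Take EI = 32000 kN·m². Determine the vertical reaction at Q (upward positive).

R_Q = 33.57 kN

Release the roller at Q. Primary structure: cantilever fixed at P.
Deflection at Q on the released cantilever, summing each load's contribution:
  point load 62 at a = 1.4: Pa²(3L − a)/(6EI) = 397/EI
  triangular load, peak 8 at the free end: 11w₀L⁴/(120EI) = 1761/EI
  clockwise couple 98.4 at a = 3.5: M₀a(2L − a)/(2EI) = 1808/EI
  δ_0 = 3966/EI
Tip deflection under a unit load at Q: L³/(3EI) = 114.3/EI.
With EI = 32000 kN·m²: δ_0 = 0.12393 m and δ_{QQ} = 0.003573 m/kN.
Compatibility — the beam at Q must follow the support down by 0.004 m: δ_0 − R_Q·δ_{QQ} = 0.004, so R_Q = (0.12393 − 0.004)/0.003573 = 33.57 kN.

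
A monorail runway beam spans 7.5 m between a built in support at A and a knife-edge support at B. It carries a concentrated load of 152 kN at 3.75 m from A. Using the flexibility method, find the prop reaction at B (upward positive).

Choose R_B as the redundant. The primary structure is the cantilever fixed at A.
Free-end deflection of the primary structure under the applied loading (downward +):
  point load 152 at a = 3.75: Pa²(3L − a)/(6EI) = 6680/EI
Tip deflection under a unit load at B: L³/(3EI) = 140.6/EI.
Compatibility at B: δ_0 − R_B·δ_{BB} = 0, so R_B = 6680/140.6 = 47.5 kN.

R_B = 47.5 kN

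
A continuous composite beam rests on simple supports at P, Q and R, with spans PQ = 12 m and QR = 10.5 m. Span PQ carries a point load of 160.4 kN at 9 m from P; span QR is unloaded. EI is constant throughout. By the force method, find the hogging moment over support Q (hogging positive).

Insert a hinge at Q; M_Q is the redundant, and each span becomes simply supported.
Rotations at Q on the released spans (each span's end-slope, ×1/EI):
  span PQ: point load 160.4 at a = 9: Pab(L + a)/(6LEI) = 1263/EI
  relative rotation θ_0 = (1263 + 0)/EI = 1263/EI
A unit hogging moment at Q produces rotation L₁/(3EI) + L₂/(3EI) = 7.5/EI.
Compatibility: M_Q·(L₁+L₂)/(3EI) = θ_0, giving M_Q = 168.4 kN·m (hogging).

M_Q = 168.4 kN·m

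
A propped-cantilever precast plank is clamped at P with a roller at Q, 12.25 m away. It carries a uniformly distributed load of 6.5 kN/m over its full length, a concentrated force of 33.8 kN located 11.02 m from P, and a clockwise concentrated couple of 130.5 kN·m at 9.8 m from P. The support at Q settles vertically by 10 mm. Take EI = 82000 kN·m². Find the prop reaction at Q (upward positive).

Remove the prop at Q; the released (primary) structure is a cantilever built in at P.
Primary-structure tip deflection at Q by superposition:
  UDL 6.5: wL⁴/(8EI) = 18296/EI
  point load 33.8 at a = 11.02: Pa²(3L − a)/(6EI) = 17602/EI
  clockwise couple 130.5 at a = 9.8: M₀a(2L − a)/(2EI) = 9400/EI
  δ_0 = 45299/EI
Tip deflection under a unit load at Q: L³/(3EI) = 612.8/EI.
With EI = 82000 kN·m²: δ_0 = 0.55242 m and δ_{QQ} = 0.007473 m/kN.
Compatibility — the beam at Q must follow the support down by 0.01 m: δ_0 − R_Q·δ_{QQ} = 0.01, so R_Q = (0.55242 − 0.01)/0.007473 = 72.59 kN.

R_Q = 72.59 kN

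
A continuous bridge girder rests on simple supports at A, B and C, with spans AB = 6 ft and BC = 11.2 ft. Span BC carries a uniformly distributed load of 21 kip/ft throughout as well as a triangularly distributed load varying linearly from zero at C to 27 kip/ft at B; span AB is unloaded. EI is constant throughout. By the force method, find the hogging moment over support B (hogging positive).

Release continuity at B by inserting a hinge; the redundant is the internal moment M_B. The primary structure is two simply-supported spans AB and BC.
Discontinuity in slope at B on the released structure — sum the simple-span end rotations:
  span BC: UDL 21: wL³/(24EI) = 1229/EI
  span BC: triangular load, peak 27: w₀L³/(45EI) = 843/EI
  relative rotation θ_0 = (0 + 2072)/EI = 2072/EI
A unit hogging moment at B produces rotation L₁/(3EI) + L₂/(3EI) = 5.733/EI.
Slope continuity at B: θ_0 = M_B·5.733/EI, so M_B = 2072/5.733 = 361.4 kip·ft (hogging).

M_B = 361.4 kip·ft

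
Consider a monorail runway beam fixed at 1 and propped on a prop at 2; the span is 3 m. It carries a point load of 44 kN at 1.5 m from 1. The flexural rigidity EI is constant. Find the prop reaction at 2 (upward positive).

R_2 = 13.75 kN

Choose R_2 as the redundant. The primary structure is the cantilever fixed at 1.
Deflection at 2 on the released cantilever, summing each load's contribution:
  point load 44 at a = 1.5: Pa²(3L − a)/(6EI) = 123.8/EI
Tip deflection under a unit load at 2: L³/(3EI) = 9/EI.
The prop prevents deflection at 2: R_2 = δ_0/δ_{22} = 123.8/9 = 13.75 kN.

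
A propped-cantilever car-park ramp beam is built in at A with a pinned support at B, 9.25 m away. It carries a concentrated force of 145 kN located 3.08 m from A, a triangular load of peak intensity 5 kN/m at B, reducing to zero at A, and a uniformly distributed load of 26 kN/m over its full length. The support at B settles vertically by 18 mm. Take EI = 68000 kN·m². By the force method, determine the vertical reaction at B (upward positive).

Remove the prop at B; the released (primary) structure is a cantilever built in at A.
Primary-structure tip deflection at B by superposition:
  point load 145 at a = 3.08: Pa²(3L − a)/(6EI) = 5656/EI
  triangular load, peak 5 at the free end: 11w₀L⁴/(120EI) = 3355/EI
  UDL 26: wL⁴/(8EI) = 23793/EI
  δ_0 = 32804/EI
Tip deflection under a unit load at B: L³/(3EI) = 263.8/EI.
With EI = 68000 kN·m²: δ_0 = 0.48241 m and δ_{BB} = 0.00388 m/kN.
Compatibility — the beam at B must follow the support down by 0.018 m: δ_0 − R_B·δ_{BB} = 0.018, so R_B = (0.48241 − 0.018)/0.00388 = 119.7 kN.

R_B = 119.7 kN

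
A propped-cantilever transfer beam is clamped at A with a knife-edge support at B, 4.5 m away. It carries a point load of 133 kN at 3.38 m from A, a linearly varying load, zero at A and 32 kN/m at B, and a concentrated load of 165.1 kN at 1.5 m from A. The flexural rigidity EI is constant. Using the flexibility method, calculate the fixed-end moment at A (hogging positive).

Choose R_B as the redundant. The primary structure is the cantilever fixed at A.
Primary-structure tip deflection at B by superposition:
  point load 133 at a = 3.38: Pa²(3L − a)/(6EI) = 2563/EI
  triangular load, peak 32 at the free end: 11w₀L⁴/(120EI) = 1203/EI
  point load 165.1 at a = 1.5: Pa²(3L − a)/(6EI) = 743/EI
  δ_0 = 4509/EI
Tip deflection under a unit load at B: L³/(3EI) = 30.38/EI.
Compatibility at B: δ_0 − R_B·δ_{BB} = 0, so R_B = 4509/30.38 = 148.4 kN.
Moment equilibrium about A: M_A = Σ(load moments about A) − R_B·L = 913.2 − 148.4×4.5 = 245.2 kN·m.

M_A = 245.2 kN·m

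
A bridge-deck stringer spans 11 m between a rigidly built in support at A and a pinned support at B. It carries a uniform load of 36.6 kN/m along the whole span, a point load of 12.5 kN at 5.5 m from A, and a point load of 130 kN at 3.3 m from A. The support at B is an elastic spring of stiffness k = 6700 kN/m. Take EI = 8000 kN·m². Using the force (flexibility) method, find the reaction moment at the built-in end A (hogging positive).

Choose R_B as the redundant. The primary structure is the cantilever fixed at A.
Primary-structure tip deflection at B by superposition:
  UDL 36.6: wL⁴/(8EI) = 66983/EI
  point load 12.5 at a = 5.5: Pa²(3L − a)/(6EI) = 1733/EI
  point load 130 at a = 3.3: Pa²(3L − a)/(6EI) = 7008/EI
  δ_0 = 75723/EI
Flexibility coefficient — unit upward force at B: δ_{BB} = L³/(3EI) = 443.7/EI.
With EI = 8000 kN·m²: δ_0 = 9.4654 m and δ_{BB} = 0.055458 m/kN.
Compatibility — the spring shortens by R_B/k under the reaction it provides: δ_0 − R_B·δ_{BB} = R_B/k. With 1/k = 0.000149 m/kN, R_B = δ_0 / (δ_{BB} + 1/k) = 9.4654 / (0.055458 + 0.000149) = 170.2 kN.
Moment equilibrium about A: M_A = Σ(load moments about A) − R_B·L = 2712 − 170.2×11 = 839.7 kN·m.

M_A = 839.7 kN·m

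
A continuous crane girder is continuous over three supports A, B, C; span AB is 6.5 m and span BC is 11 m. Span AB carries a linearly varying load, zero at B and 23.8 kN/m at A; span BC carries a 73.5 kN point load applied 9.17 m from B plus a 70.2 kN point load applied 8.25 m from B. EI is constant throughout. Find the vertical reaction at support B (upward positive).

R_B = 84.88 kN

Take M_B as the redundant. Released structure: two simple spans AB and BC with a hinge at B.
Rotations at B on the released spans (each span's end-slope, ×1/EI):
  span AB: triangular load, peak 23.8: 7w₀L³/(360EI) = 127.1/EI
  span BC: point load 73.5 at a = 9.17: Pab(L + b)/(6LEI) = 239.8/EI
  span BC: point load 70.2 at a = 8.25: Pab(L + b)/(6LEI) = 331.8/EI
  relative rotation θ_0 = (127.1 + 571.6)/EI = 698.7/EI
A unit hogging moment at B produces rotation L₁/(3EI) + L₂/(3EI) = 5.833/EI.
Slope continuity at B: θ_0 = M_B·5.833/EI, so M_B = 698.7/5.833 = 119.8 kN·m (hogging).
Span AB, ΣM about A with M_B applied at B: R_B^{AB}·6.5 = 167.6 + 119.8, so R_B^{AB} = 44.21 kN and R_A = 77.35 − 44.21 = 33.14 kN.
Span BC, ΣM about C: R_B^{BC}·11 = 327.6 + 119.8, so R_B^{BC} = 40.67 kN and R_C = 143.7 − 40.67 = 103 kN.
R_B = 44.21 + 40.67 = 84.88 kN.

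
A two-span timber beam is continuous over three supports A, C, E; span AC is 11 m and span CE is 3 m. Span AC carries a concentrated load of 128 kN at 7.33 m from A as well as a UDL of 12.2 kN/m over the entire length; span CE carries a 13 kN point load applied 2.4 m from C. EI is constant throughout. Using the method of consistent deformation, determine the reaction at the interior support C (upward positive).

Release continuity at C by inserting a hinge; the redundant is the internal moment M_C. The primary structure is two simply-supported spans AC and CE.
Rotations at C on the released spans (each span's end-slope, ×1/EI):
  span AC: point load 128 at a = 7.33: Pab(L + a)/(6LEI) = 956.3/EI
  span AC: UDL 12.2: wL³/(24EI) = 676.6/EI
  span CE: point load 13 at a = 2.4: Pab(L + b)/(6LEI) = 3.744/EI
  relative rotation θ_0 = (1633 + 3.744)/EI = 1637/EI
A unit hogging moment at C produces rotation L₁/(3EI) + L₂/(3EI) = 4.667/EI.
Slope continuity at C: θ_0 = M_C·4.667/EI, so M_C = 1637/4.667 = 350.7 kN·m (hogging).
Span AC, ΣM about A with M_C applied at C: R_C^{AC}·11 = 1676 + 350.7, so R_C^{AC} = 184.3 kN and R_A = 262.2 − 184.3 = 77.92 kN.
Span CE, ΣM about E: R_C^{CE}·3 = 7.8 + 350.7, so R_C^{CE} = 119.5 kN and R_E = 13 − 119.5 = -106.5 kN.
R_C = 184.3 + 119.5 = 303.8 kN.

R_C = 303.8 kN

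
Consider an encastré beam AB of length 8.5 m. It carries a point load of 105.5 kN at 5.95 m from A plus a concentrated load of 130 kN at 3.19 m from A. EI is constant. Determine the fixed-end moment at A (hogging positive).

M_A = 218.3 kN·m

Release both end moments; the primary structure is a simply-supported span AB with redundants M_A and M_B.
On the primary (simply-supported) span, the end slopes from the loading are:
  at A: point load 105.5 at a = 5.95: Pab(L + b)/(6LEI) = 346.8/EI
  at B: point load 105.5 at a = 5.95: Pab(L + a)/(6LEI) = 453.5/EI
  at A: point load 130 at a = 3.19: Pab(L + b)/(6LEI) = 596.3/EI
  at B: point load 130 at a = 3.19: Pab(L + a)/(6LEI) = 504.7/EI
  θ_A0 = 943.1/EI,  θ_B0 = 958.3/EI
Flexibility coefficients: a unit moment at one end gives L/(3EI) there and L/(6EI) at the far end, so f₁₁ = f₂₂ = 2.833/EI and f₁₂ = f₂₁ = 1.417/EI.
Compatibility — zero rotation at each built-in end:
  2.833 M_A + 1.417 M_B = 943.1
  1.417 M_A + 2.833 M_B = 958.3
Solving the pair gives M_A = 218.3 kN·m and M_B = 229 kN·m (hogging).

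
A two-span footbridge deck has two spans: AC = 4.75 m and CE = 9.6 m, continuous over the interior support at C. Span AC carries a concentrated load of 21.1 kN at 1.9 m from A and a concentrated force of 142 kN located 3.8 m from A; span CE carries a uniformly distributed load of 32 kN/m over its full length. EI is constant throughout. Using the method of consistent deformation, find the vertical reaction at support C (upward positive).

R_C = 365.1 kN

Insert a hinge at C; M_C is the redundant, and each span becomes simply supported.
Rotations at C on the released spans (each span's end-slope, ×1/EI):
  span AC: point load 21.1 at a = 1.9: Pab(L + a)/(6LEI) = 26.66/EI
  span AC: point load 142 at a = 3.8: Pab(L + a)/(6LEI) = 153.8/EI
  span CE: UDL 32: wL³/(24EI) = 1180/EI
  relative rotation θ_0 = (180.4 + 1180)/EI = 1360/EI
A unit hogging moment at C produces rotation L₁/(3EI) + L₂/(3EI) = 4.783/EI.
Compatibility: M_C·(L₁+L₂)/(3EI) = θ_0, giving M_C = 284.3 kN·m (hogging).
Span AC, ΣM about A with M_C applied at C: R_C^{AC}·4.75 = 579.7 + 284.3, so R_C^{AC} = 181.9 kN and R_A = 163.1 − 181.9 = -18.8 kN.
Span CE, ΣM about E: R_C^{CE}·9.6 = 1475 + 284.3, so R_C^{CE} = 183.2 kN and R_E = 307.2 − 183.2 = 124 kN.
R_C = 181.9 + 183.2 = 365.1 kN.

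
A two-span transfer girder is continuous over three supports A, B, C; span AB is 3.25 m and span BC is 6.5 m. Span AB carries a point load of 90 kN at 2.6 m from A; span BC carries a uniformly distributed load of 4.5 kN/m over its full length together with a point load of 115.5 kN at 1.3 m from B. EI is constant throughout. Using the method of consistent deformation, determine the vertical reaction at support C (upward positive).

R_C = 22.04 kN

Release continuity at B by inserting a hinge; the redundant is the internal moment M_B. The primary structure is two simply-supported spans AB and BC.
End slopes at the hinge B, treating each span as simply supported:
  span AB: point load 90 at a = 2.6: Pab(L + a)/(6LEI) = 45.63/EI
  span BC: UDL 4.5: wL³/(24EI) = 51.49/EI
  span BC: point load 115.5 at a = 1.3: Pab(L + b)/(6LEI) = 234.2/EI
  relative rotation θ_0 = (45.63 + 285.7)/EI = 331.4/EI
A unit hogging moment at B produces rotation L₁/(3EI) + L₂/(3EI) = 3.25/EI.
Slope continuity at B: θ_0 = M_B·3.25/EI, so M_B = 331.4/3.25 = 102 kN·m (hogging).
Span BC, ΣM about C: R_B^{BC}·6.5 = 695.7 + 102, so R_B^{BC} = 122.7 kN and R_C = 144.8 − 122.7 = 22.04 kN.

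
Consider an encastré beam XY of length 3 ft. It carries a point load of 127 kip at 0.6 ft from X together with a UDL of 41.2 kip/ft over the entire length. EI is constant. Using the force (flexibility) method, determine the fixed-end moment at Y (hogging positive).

M_Y = 43.09 kip·ft

Release both end moments; the primary structure is a simply-supported span XY with redundants M_X and M_Y.
Simple-span end rotations at X and Y under the given loads:
  at X: point load 127 at a = 0.6: Pab(L + b)/(6LEI) = 54.86/EI
  at Y: point load 127 at a = 0.6: Pab(L + a)/(6LEI) = 36.58/EI
  at X: UDL 41.2: wL³/(24EI) = 46.35/EI
  at Y: UDL 41.2: wL³/(24EI) = 46.35/EI
  θ_X0 = 101.2/EI,  θ_Y0 = 82.93/EI
Flexibility coefficients: a unit moment at one end gives L/(3EI) there and L/(6EI) at the far end, so f₁₁ = f₂₂ = 1/EI and f₁₂ = f₂₁ = 0.5/EI.
Compatibility — zero rotation at each built-in end:
  1 M_X + 0.5 M_Y = 101.2
  0.5 M_X + 1 M_Y = 82.93
Solving the pair gives M_X = 79.67 kip·ft and M_Y = 43.09 kip·ft (hogging).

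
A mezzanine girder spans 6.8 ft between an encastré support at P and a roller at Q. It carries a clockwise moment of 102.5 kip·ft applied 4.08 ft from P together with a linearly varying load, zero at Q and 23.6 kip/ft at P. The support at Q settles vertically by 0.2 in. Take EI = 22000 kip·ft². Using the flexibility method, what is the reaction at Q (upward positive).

R_Q = 31.54 kip

Remove the prop at Q; the released (primary) structure is a cantilever built in at P.
Deflection at Q on the released cantilever, summing each load's contribution:
  clockwise couple 102.5 at a = 4.08: M₀a(2L − a)/(2EI) = 1991/EI
  triangular load, peak 23.6 at the fixed end: w₀L⁴/(30EI) = 1682/EI
  δ_0 = 3673/EI
Flexibility coefficient — unit upward force at Q: δ_{QQ} = L³/(3EI) = 104.8/EI.
With EI = 22000 kip·ft²: δ_0 = 0.16694 ft and δ_{QQ} = 0.004764 ft/kip.
Compatibility — the beam at Q must follow the support down by 0.01667 ft: δ_0 − R_Q·δ_{QQ} = 0.01667, so R_Q = (0.16694 − 0.01667)/0.004764 = 31.54 kip.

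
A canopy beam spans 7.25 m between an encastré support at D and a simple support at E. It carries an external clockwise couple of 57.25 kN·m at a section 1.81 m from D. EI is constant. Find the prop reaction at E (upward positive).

Take the reaction at E as the redundant and release it; the primary structure is a cantilever fixed at D.
Downward deflection at the released point E due to the loads:
  clockwise couple 57.25 at a = 1.81: M₀a(2L − a)/(2EI) = 657.5/EI
Flexibility coefficient — unit upward force at E: δ_{EE} = L³/(3EI) = 127/EI.
Compatibility at E: δ_0 − R_E·δ_{EE} = 0, so R_E = 657.5/127 = 5.176 kN.

R_E = 5.176 kN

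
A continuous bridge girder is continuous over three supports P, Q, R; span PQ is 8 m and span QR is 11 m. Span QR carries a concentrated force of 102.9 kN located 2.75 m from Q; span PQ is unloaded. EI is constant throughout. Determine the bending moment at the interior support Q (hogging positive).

Release continuity at Q by inserting a hinge; the redundant is the internal moment M_Q. The primary structure is two simply-supported spans PQ and QR.
Rotations at Q on the released spans (each span's end-slope, ×1/EI):
  span QR: point load 102.9 at a = 2.75: Pab(L + b)/(6LEI) = 680.9/EI
  relative rotation θ_0 = (0 + 680.9)/EI = 680.9/EI
A unit hogging moment at Q produces rotation L₁/(3EI) + L₂/(3EI) = 6.333/EI.
Slope continuity at Q: θ_0 = M_Q·6.333/EI, so M_Q = 680.9/6.333 = 107.5 kN·m (hogging).

M_Q = 107.5 kN·m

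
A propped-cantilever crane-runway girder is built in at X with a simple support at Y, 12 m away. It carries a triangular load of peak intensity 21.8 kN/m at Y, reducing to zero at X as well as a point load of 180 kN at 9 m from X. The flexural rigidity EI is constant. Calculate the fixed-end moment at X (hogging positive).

M_X = 436.2 kN·m

Choose R_Y as the redundant. The primary structure is the cantilever fixed at X.
Downward deflection at the released point Y due to the loads:
  triangular load, peak 21.8 at the free end: 11w₀L⁴/(120EI) = 41437/EI
  point load 180 at a = 9: Pa²(3L − a)/(6EI) = 65610/EI
  δ_0 = 107047/EI
Flexibility coefficient — unit upward force at Y: δ_{YY} = L³/(3EI) = 576/EI.
The prop prevents deflection at Y: R_Y = δ_0/δ_{YY} = 107047/576 = 185.8 kN.
Moment equilibrium about X: M_X = Σ(load moments about X) − R_Y·L = 2666 − 185.8×12 = 436.2 kN·m.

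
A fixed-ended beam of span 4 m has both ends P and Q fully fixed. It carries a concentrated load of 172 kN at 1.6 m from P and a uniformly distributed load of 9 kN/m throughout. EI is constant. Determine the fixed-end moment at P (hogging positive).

Release both end moments; the primary structure is a simply-supported span PQ with redundants M_P and M_Q.
On the primary (simply-supported) span, the end slopes from the loading are:
  at P: point load 172 at a = 1.6: Pab(L + b)/(6LEI) = 176.1/EI
  at Q: point load 172 at a = 1.6: Pab(L + a)/(6LEI) = 154.1/EI
  at P: UDL 9: wL³/(24EI) = 24/EI
  at Q: UDL 9: wL³/(24EI) = 24/EI
  θ_P0 = 200.1/EI,  θ_Q0 = 178.1/EI
Flexibility coefficients: a unit moment at one end gives L/(3EI) there and L/(6EI) at the far end, so f₁₁ = f₂₂ = 1.333/EI and f₁₂ = f₂₁ = 0.6667/EI.
Compatibility — zero rotation at each built-in end:
  1.333 M_P + 0.6667 M_Q = 200.1
  0.6667 M_P + 1.333 M_Q = 178.1
Solving the pair gives M_P = 111.1 kN·m and M_Q = 78.05 kN·m (hogging).

M_P = 111.1 kN·m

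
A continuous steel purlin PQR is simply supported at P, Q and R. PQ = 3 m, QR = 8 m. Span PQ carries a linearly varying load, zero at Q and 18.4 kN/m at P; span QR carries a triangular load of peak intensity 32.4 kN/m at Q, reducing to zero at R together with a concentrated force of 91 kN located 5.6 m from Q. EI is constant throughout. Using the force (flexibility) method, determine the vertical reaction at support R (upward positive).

Take M_Q as the redundant. Released structure: two simple spans PQ and QR with a hinge at Q.
End slopes at the hinge Q, treating each span as simply supported:
  span PQ: triangular load, peak 18.4: 7w₀L³/(360EI) = 9.66/EI
  span QR: triangular load, peak 32.4: w₀L³/(45EI) = 368.6/EI
  span QR: point load 91 at a = 5.6: Pab(L + b)/(6LEI) = 265/EI
  relative rotation θ_0 = (9.66 + 633.6)/EI = 643.3/EI
A unit hogging moment at Q produces rotation L₁/(3EI) + L₂/(3EI) = 3.667/EI.
Slope continuity at Q: θ_0 = M_Q·3.667/EI, so M_Q = 643.3/3.667 = 175.4 kN·m (hogging).
Span QR, ΣM about R: R_Q^{QR}·8 = 909.6 + 175.4, so R_Q^{QR} = 135.6 kN and R_R = 220.6 − 135.6 = 84.97 kN.

R_R = 84.97 kN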